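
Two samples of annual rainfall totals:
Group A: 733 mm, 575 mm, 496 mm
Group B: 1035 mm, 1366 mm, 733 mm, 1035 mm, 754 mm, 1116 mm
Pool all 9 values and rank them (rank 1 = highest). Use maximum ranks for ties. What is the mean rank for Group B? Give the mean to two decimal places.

3.83

Sorted (descending): 1366, 1116, 1035, 1035, 754, 733, 733, 575, 496
The 2 values of 1035 occupy positions 3–4 → each gets rank 4.
The 2 values of 733 occupy positions 6–7 → each gets rank 7.
Group B values → pooled ranks: 1035→4, 1366→1, 733→7, 1035→4, 754→5, 1116→2
Mean rank = (4 + 1 + 7 + 4 + 5 + 2) / 6 = 3.83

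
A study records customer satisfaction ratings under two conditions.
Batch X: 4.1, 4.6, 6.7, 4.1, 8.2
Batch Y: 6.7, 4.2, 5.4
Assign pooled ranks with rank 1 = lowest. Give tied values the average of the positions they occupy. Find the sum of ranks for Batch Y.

14.5

Sorted (ascending): 4.1, 4.1, 4.2, 4.6, 5.4, 6.7, 6.7, 8.2
The 2 values of 4.1 occupy positions 1–2 → average rank (1+2)/2 = 1.5.
The 2 values of 6.7 occupy positions 6–7 → average rank (6+7)/2 = 6.5.
Batch Y values → pooled ranks: 6.7→6.5, 4.2→3, 5.4→5
Rank sum = 6.5 + 3 + 5 = 14.5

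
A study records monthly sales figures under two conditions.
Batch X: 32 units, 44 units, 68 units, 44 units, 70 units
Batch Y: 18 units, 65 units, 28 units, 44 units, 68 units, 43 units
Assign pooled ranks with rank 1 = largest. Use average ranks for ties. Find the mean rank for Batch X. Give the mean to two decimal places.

4.90

Sorted (descending): 70, 68, 68, 65, 44, 44, 44, 43, 32, 28, 18
The 2 values of 68 occupy positions 2–3 → average rank (2+3)/2 = 2.5.
The 3 values of 44 occupy positions 5–7 → average rank 6.
Batch X values → pooled ranks: 32→9, 44→6, 68→2.5, 44→6, 70→1
Mean rank = (9 + 6 + 2.5 + 6 + 1) / 5 = 4.90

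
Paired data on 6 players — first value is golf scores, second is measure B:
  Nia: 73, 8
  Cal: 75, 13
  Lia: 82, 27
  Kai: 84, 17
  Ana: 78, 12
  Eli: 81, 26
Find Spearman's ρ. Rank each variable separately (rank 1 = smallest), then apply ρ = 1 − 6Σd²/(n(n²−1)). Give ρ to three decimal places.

Ranks of variable 1: 1, 2, 5, 6, 3, 4
Ranks of variable 2: 1, 3, 6, 4, 2, 5
d = r₁ − r₂: 0, -1, -1, 2, 1, -1
d²: 0, 1, 1, 4, 1, 1; Σd² = 8
ρ = 1 − 6·8/(6·35) = 1 − 48/210 = 0.771

0.771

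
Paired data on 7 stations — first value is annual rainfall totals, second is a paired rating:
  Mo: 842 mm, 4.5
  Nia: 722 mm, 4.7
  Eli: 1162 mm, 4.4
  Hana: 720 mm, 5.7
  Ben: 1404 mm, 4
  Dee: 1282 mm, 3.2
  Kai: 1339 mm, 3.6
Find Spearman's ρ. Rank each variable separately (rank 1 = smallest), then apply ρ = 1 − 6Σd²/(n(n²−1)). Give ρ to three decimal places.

-0.857

Ranks of variable 1: 3, 2, 4, 1, 7, 5, 6
Ranks of variable 2: 5, 6, 4, 7, 3, 1, 2
d = r₁ − r₂: -2, -4, 0, -6, 4, 4, 4
d²: 4, 16, 0, 36, 16, 16, 16; Σd² = 104
ρ = 1 − 6·104/(7·48) = 1 − 624/336 = -0.857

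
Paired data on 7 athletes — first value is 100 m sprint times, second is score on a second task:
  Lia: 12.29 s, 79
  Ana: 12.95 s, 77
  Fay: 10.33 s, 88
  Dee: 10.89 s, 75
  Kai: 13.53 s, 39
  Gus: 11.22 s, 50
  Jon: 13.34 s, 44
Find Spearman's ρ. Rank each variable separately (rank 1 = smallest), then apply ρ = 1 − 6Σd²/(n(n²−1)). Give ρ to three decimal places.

Ranks of variable 1: 4, 5, 1, 2, 7, 3, 6
Ranks of variable 2: 6, 5, 7, 4, 1, 3, 2
d = r₁ − r₂: -2, 0, -6, -2, 6, 0, 4
d²: 4, 0, 36, 4, 36, 0, 16; Σd² = 96
ρ = 1 − 6·96/(7·48) = 1 − 576/336 = -0.714

-0.714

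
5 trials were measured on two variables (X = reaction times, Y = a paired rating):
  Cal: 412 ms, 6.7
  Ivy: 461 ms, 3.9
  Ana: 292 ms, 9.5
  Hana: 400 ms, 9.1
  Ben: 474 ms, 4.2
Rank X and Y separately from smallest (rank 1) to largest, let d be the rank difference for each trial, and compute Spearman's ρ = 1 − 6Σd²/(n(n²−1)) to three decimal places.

Ranks of variable 1: 3, 4, 1, 2, 5
Ranks of variable 2: 3, 1, 5, 4, 2
d = r₁ − r₂: 0, 3, -4, -2, 3
d²: 0, 9, 16, 4, 9; Σd² = 38
ρ = 1 − 6·38/(5·24) = 1 − 228/120 = -0.900

-0.900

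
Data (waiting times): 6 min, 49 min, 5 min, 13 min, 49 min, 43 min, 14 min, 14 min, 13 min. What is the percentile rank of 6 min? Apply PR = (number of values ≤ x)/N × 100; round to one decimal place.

N = 9.
Strictly below 6: 1. Equal to 6: 1.
PR = 2/9 × 100 = 22.2

22.2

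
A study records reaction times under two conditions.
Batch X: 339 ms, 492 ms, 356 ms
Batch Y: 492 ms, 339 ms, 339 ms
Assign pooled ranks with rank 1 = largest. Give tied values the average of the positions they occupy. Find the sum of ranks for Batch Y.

11.5

Sorted (descending): 492, 492, 356, 339, 339, 339
The 2 values of 492 occupy positions 1–2 → average rank (1+2)/2 = 1.5.
The 3 values of 339 occupy positions 4–6 → average rank 5.
Batch Y values → pooled ranks: 492→1.5, 339→5, 339→5
Rank sum = 1.5 + 5 + 5 = 11.5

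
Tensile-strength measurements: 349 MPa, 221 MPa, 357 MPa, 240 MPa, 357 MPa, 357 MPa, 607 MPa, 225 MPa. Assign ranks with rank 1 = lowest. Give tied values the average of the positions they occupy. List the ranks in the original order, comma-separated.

Sorted (ascending): 221, 225, 240, 349, 357, 357, 357, 607
The 3 values of 357 occupy positions 5–7 → average rank 6.

4, 1, 6, 3, 6, 6, 8, 2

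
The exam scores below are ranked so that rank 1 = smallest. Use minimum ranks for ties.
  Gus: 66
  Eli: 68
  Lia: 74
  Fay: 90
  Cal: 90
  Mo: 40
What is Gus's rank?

Sorted (ascending): 40, 66, 68, 74, 90, 90
The 2 values of 90 occupy positions 5–6 → each gets rank 5.
Gus has value 66 → rank 2.

2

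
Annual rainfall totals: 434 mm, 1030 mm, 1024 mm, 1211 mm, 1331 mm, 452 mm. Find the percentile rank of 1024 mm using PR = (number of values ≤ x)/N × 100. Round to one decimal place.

50.0

N = 6.
Strictly below 1024: 2. Equal to 1024: 1.
PR = 3/6 × 100 = 50.0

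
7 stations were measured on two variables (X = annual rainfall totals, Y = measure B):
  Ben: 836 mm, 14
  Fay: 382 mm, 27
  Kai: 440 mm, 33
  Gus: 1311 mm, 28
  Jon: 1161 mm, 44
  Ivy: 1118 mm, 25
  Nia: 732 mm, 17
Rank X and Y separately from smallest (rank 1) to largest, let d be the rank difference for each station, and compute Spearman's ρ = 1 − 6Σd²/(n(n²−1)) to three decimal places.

Ranks of variable 1: 4, 1, 2, 7, 6, 5, 3
Ranks of variable 2: 1, 4, 6, 5, 7, 3, 2
d = r₁ − r₂: 3, -3, -4, 2, -1, 2, 1
d²: 9, 9, 16, 4, 1, 4, 1; Σd² = 44
ρ = 1 − 6·44/(7·48) = 1 − 264/336 = 0.214

0.214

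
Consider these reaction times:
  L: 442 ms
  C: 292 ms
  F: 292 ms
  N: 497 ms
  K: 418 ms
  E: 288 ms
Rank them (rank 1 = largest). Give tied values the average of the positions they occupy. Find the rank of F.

Sorted (descending): 497, 442, 418, 292, 292, 288
The 2 values of 292 occupy positions 4–5 → average rank (4+5)/2 = 4.5.
F has value 292 ms → rank 4.5.

4.5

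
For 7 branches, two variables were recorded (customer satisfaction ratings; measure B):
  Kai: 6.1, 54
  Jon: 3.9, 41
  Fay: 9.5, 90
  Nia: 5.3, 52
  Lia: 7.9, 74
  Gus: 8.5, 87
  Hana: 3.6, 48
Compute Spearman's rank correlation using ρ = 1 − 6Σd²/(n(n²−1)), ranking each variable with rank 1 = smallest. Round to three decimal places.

Ranks of variable 1: 4, 2, 7, 3, 5, 6, 1
Ranks of variable 2: 4, 1, 7, 3, 5, 6, 2
d = r₁ − r₂: 0, 1, 0, 0, 0, 0, -1
d²: 0, 1, 0, 0, 0, 0, 1; Σd² = 2
ρ = 1 − 6·2/(7·48) = 1 − 12/336 = 0.964

0.964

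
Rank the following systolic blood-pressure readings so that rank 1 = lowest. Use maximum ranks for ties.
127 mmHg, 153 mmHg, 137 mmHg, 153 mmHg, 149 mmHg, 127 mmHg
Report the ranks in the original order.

Sorted (ascending): 127, 127, 137, 149, 153, 153
The 2 values of 127 occupy positions 1–2 → each gets rank 2.
The 2 values of 153 occupy positions 5–6 → each gets rank 6.

2, 6, 3, 6, 4, 2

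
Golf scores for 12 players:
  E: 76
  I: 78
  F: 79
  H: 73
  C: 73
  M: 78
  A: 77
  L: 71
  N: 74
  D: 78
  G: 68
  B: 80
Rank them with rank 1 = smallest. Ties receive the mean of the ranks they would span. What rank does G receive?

1

Sorted (ascending): 68, 71, 73, 73, 74, 76, 77, 78, 78, 78, 79, 80
The 2 values of 73 occupy positions 3–4 → average rank (3+4)/2 = 3.5.
The 3 values of 78 occupy positions 8–10 → average rank 9.
G has value 68 → rank 1.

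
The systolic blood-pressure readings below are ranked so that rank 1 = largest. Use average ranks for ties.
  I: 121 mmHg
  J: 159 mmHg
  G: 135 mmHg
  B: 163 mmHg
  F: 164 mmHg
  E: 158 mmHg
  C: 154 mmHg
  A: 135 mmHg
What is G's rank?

Sorted (descending): 164, 163, 159, 158, 154, 135, 135, 121
The 2 values of 135 occupy positions 6–7 → average rank (6+7)/2 = 6.5.
G has value 135 mmHg → rank 6.5.

6.5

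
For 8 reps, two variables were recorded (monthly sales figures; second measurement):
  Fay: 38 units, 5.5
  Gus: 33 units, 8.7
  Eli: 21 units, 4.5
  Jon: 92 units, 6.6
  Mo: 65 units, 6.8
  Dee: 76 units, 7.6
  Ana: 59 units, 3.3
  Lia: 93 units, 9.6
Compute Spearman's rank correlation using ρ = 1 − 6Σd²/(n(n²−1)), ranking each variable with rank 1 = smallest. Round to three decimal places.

0.476

Ranks of variable 1: 3, 2, 1, 7, 5, 6, 4, 8
Ranks of variable 2: 3, 7, 2, 4, 5, 6, 1, 8
d = r₁ − r₂: 0, -5, -1, 3, 0, 0, 3, 0
d²: 0, 25, 1, 9, 0, 0, 9, 0; Σd² = 44
ρ = 1 − 6·44/(8·63) = 1 − 264/504 = 0.476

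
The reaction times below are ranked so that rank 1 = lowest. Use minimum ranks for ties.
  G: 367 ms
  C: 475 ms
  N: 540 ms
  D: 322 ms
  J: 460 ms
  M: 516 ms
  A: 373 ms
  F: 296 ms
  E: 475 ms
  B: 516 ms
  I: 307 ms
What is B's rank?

9

Sorted (ascending): 296, 307, 322, 367, 373, 460, 475, 475, 516, 516, 540
The 2 values of 475 occupy positions 7–8 → each gets rank 7.
The 2 values of 516 occupy positions 9–10 → each gets rank 9.
B has value 516 ms → rank 9.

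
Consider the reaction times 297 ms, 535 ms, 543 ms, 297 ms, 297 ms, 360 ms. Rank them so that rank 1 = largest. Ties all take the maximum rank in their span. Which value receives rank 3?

Sorted (descending): 543, 535, 360, 297, 297, 297
The 3 values of 297 occupy positions 4–6 → each gets rank 6.
Rank 3 → value 360.

360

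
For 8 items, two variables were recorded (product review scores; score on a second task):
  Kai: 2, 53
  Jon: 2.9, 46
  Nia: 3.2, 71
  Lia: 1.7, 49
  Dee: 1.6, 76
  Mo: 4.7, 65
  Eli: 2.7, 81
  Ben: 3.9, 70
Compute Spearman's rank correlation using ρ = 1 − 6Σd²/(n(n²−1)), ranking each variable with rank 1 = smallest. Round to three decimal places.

-0.048

Ranks of variable 1: 3, 5, 6, 2, 1, 8, 4, 7
Ranks of variable 2: 3, 1, 6, 2, 7, 4, 8, 5
d = r₁ − r₂: 0, 4, 0, 0, -6, 4, -4, 2
d²: 0, 16, 0, 0, 36, 16, 16, 4; Σd² = 88
ρ = 1 − 6·88/(8·63) = 1 − 528/504 = -0.048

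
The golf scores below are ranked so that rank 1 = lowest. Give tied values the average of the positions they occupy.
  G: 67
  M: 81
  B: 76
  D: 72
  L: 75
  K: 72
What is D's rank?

Sorted (ascending): 67, 72, 72, 75, 76, 81
The 2 values of 72 occupy positions 2–3 → average rank (2+3)/2 = 2.5.
D has value 72 → rank 2.5.

2.5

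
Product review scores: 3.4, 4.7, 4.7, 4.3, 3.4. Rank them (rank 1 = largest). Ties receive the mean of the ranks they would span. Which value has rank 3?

Sorted (descending): 4.7, 4.7, 4.3, 3.4, 3.4
The 2 values of 4.7 occupy positions 1–2 → average rank (1+2)/2 = 1.5.
The 2 values of 3.4 occupy positions 4–5 → average rank (4+5)/2 = 4.5.
Rank 3 → value 4.3.

4.3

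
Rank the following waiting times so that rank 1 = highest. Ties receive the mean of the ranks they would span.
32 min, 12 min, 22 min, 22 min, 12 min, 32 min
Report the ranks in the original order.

1.5, 5.5, 3.5, 3.5, 5.5, 1.5

Sorted (descending): 32, 32, 22, 22, 12, 12
The 2 values of 32 occupy positions 1–2 → average rank (1+2)/2 = 1.5.
The 2 values of 22 occupy positions 3–4 → average rank (3+4)/2 = 3.5.
The 2 values of 12 occupy positions 5–6 → average rank (5+6)/2 = 5.5.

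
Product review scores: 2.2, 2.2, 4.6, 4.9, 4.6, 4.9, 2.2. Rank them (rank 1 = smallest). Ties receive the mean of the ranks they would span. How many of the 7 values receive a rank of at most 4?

3

Sorted (ascending): 2.2, 2.2, 2.2, 4.6, 4.6, 4.9, 4.9
The 3 values of 2.2 occupy positions 1–3 → average rank 2.
The 2 values of 4.6 occupy positions 4–5 → average rank (4+5)/2 = 4.5.
The 2 values of 4.9 occupy positions 6–7 → average rank (6+7)/2 = 6.5.
Ranks ≤ 4: {2, 2, 2} → 3 values.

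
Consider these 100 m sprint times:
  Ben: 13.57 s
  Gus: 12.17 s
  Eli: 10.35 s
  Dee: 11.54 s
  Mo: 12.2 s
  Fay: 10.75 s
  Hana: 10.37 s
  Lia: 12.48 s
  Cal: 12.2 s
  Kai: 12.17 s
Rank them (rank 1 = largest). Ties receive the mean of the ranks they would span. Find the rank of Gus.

5.5

Sorted (descending): 13.57, 12.48, 12.2, 12.2, 12.17, 12.17, 11.54, 10.75, 10.37, 10.35
The 2 values of 12.2 occupy positions 3–4 → average rank (3+4)/2 = 3.5.
The 2 values of 12.17 occupy positions 5–6 → average rank (5+6)/2 = 5.5.
Gus has value 12.17 s → rank 5.5.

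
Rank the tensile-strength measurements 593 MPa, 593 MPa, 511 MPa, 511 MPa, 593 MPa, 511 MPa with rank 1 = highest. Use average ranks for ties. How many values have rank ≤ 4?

3

Sorted (descending): 593, 593, 593, 511, 511, 511
The 3 values of 593 occupy positions 1–3 → average rank 2.
The 3 values of 511 occupy positions 4–6 → average rank 5.
Ranks ≤ 4: {2, 2, 2} → 3 values.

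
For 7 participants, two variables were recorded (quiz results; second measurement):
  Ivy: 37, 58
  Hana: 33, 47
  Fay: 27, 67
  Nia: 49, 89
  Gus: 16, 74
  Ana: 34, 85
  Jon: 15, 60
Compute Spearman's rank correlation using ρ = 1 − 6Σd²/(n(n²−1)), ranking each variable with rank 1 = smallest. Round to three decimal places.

0.286

Ranks of variable 1: 6, 4, 3, 7, 2, 5, 1
Ranks of variable 2: 2, 1, 4, 7, 5, 6, 3
d = r₁ − r₂: 4, 3, -1, 0, -3, -1, -2
d²: 16, 9, 1, 0, 9, 1, 4; Σd² = 40
ρ = 1 − 6·40/(7·48) = 1 − 240/336 = 0.286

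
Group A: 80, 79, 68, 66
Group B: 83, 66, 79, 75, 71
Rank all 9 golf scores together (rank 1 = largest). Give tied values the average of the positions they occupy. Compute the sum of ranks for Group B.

Sorted (descending): 83, 80, 79, 79, 75, 71, 68, 66, 66
The 2 values of 79 occupy positions 3–4 → average rank (3+4)/2 = 3.5.
The 2 values of 66 occupy positions 8–9 → average rank (8+9)/2 = 8.5.
Group B values → pooled ranks: 83→1, 66→8.5, 79→3.5, 75→5, 71→6
Rank sum = 1 + 8.5 + 3.5 + 5 + 6 = 24

24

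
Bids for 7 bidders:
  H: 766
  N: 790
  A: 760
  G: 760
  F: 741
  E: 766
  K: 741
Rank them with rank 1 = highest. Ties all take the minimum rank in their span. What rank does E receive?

2

Sorted (descending): 790, 766, 766, 760, 760, 741, 741
The 2 values of 766 occupy positions 2–3 → each gets rank 2.
The 2 values of 760 occupy positions 4–5 → each gets rank 4.
The 2 values of 741 occupy positions 6–7 → each gets rank 6.
E has value 766 → rank 2.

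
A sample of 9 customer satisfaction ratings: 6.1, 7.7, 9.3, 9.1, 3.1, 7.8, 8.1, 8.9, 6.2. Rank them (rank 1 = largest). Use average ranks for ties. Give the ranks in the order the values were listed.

Sorted (descending): 9.3, 9.1, 8.9, 8.1, 7.8, 7.7, 6.2, 6.1, 3.1
No ties — each value takes its position as its rank.

8, 6, 1, 2, 9, 5, 4, 3, 7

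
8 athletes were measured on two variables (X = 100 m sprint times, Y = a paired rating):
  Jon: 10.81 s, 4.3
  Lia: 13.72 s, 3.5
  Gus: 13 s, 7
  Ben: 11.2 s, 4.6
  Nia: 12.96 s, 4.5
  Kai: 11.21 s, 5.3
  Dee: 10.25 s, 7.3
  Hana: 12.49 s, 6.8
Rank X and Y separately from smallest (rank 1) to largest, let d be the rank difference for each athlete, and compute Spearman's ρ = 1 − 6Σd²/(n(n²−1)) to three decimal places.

-0.310

Ranks of variable 1: 2, 8, 7, 3, 6, 4, 1, 5
Ranks of variable 2: 2, 1, 7, 4, 3, 5, 8, 6
d = r₁ − r₂: 0, 7, 0, -1, 3, -1, -7, -1
d²: 0, 49, 0, 1, 9, 1, 49, 1; Σd² = 110
ρ = 1 − 6·110/(8·63) = 1 − 660/504 = -0.310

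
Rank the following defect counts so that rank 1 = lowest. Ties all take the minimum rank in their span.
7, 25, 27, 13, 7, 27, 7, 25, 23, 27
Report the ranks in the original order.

1, 6, 8, 4, 1, 8, 1, 6, 5, 8

Sorted (ascending): 7, 7, 7, 13, 23, 25, 25, 27, 27, 27
The 3 values of 7 occupy positions 1–3 → each gets rank 1.
The 2 values of 25 occupy positions 6–7 → each gets rank 6.
The 3 values of 27 occupy positions 8–10 → each gets rank 8.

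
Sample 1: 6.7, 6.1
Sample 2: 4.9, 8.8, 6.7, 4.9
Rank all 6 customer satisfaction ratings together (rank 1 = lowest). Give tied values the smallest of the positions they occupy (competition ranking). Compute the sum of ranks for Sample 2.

Sorted (ascending): 4.9, 4.9, 6.1, 6.7, 6.7, 8.8
The 2 values of 4.9 occupy positions 1–2 → each gets rank 1.
The 2 values of 6.7 occupy positions 4–5 → each gets rank 4.
Sample 2 values → pooled ranks: 4.9→1, 8.8→6, 6.7→4, 4.9→1
Rank sum = 1 + 6 + 4 + 1 = 12

12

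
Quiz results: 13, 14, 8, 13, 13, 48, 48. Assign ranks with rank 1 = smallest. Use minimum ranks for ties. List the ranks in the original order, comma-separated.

Sorted (ascending): 8, 13, 13, 13, 14, 48, 48
The 3 values of 13 occupy positions 2–4 → each gets rank 2.
The 2 values of 48 occupy positions 6–7 → each gets rank 6.

2, 5, 1, 2, 2, 6, 6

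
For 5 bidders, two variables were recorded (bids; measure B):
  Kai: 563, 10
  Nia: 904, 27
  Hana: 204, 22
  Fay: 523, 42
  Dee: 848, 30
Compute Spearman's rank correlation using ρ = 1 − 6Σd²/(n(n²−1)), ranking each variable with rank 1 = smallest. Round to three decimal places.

Ranks of variable 1: 3, 5, 1, 2, 4
Ranks of variable 2: 1, 3, 2, 5, 4
d = r₁ − r₂: 2, 2, -1, -3, 0
d²: 4, 4, 1, 9, 0; Σd² = 18
ρ = 1 − 6·18/(5·24) = 1 − 108/120 = 0.100

0.100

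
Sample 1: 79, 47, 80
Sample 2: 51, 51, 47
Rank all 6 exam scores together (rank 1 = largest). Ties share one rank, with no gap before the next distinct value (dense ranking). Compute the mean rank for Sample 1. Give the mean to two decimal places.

Sorted (descending): 80, 79, 51, 51, 47, 47
The 2 values of 51 share dense rank 3.
The 2 values of 47 share dense rank 4.
Remaining distinct values take the next consecutive integers.
Sample 1 values → pooled ranks: 79→2, 47→4, 80→1
Mean rank = (2 + 4 + 1) / 3 = 2.33

2.33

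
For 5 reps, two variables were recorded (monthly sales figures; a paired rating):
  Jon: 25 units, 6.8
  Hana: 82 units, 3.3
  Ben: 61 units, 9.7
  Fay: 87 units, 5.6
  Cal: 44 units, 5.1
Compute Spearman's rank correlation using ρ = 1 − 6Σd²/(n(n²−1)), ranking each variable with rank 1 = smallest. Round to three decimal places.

Ranks of variable 1: 1, 4, 3, 5, 2
Ranks of variable 2: 4, 1, 5, 3, 2
d = r₁ − r₂: -3, 3, -2, 2, 0
d²: 9, 9, 4, 4, 0; Σd² = 26
ρ = 1 − 6·26/(5·24) = 1 − 156/120 = -0.300

-0.300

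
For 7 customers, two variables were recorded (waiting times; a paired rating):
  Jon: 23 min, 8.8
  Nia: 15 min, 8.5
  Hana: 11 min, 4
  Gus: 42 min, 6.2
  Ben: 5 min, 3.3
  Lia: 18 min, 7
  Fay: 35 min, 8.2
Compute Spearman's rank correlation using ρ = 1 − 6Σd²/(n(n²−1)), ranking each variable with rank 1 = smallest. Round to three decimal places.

Ranks of variable 1: 5, 3, 2, 7, 1, 4, 6
Ranks of variable 2: 7, 6, 2, 3, 1, 4, 5
d = r₁ − r₂: -2, -3, 0, 4, 0, 0, 1
d²: 4, 9, 0, 16, 0, 0, 1; Σd² = 30
ρ = 1 − 6·30/(7·48) = 1 − 180/336 = 0.464

0.464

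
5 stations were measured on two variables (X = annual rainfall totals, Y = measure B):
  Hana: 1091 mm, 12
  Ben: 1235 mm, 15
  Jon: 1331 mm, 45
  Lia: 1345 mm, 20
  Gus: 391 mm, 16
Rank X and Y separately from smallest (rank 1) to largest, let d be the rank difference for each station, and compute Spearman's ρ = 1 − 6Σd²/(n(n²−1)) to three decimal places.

0.600

Ranks of variable 1: 2, 3, 4, 5, 1
Ranks of variable 2: 1, 2, 5, 4, 3
d = r₁ − r₂: 1, 1, -1, 1, -2
d²: 1, 1, 1, 1, 4; Σd² = 8
ρ = 1 − 6·8/(5·24) = 1 − 48/120 = 0.600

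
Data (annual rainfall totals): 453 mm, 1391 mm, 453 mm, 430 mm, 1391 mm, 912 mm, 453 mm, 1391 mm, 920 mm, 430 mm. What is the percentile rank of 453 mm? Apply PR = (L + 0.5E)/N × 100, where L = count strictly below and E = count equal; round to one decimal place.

35.0

N = 10.
Strictly below 453: 2. Equal to 453: 3.
PR = (2 + 0.5·3)/10 × 100 = 35.0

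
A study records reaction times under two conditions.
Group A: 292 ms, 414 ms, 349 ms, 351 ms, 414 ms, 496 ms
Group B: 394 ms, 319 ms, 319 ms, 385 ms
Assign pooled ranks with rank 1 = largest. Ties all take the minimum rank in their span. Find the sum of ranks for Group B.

25

Sorted (descending): 496, 414, 414, 394, 385, 351, 349, 319, 319, 292
The 2 values of 414 occupy positions 2–3 → each gets rank 2.
The 2 values of 319 occupy positions 8–9 → each gets rank 8.
Group B values → pooled ranks: 394→4, 319→8, 319→8, 385→5
Rank sum = 4 + 8 + 8 + 5 = 25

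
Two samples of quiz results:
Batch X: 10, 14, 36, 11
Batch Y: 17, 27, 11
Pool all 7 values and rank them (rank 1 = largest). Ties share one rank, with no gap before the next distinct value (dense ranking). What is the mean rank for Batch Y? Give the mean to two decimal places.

3.33

Sorted (descending): 36, 27, 17, 14, 11, 11, 10
The 2 values of 11 share dense rank 5.
Remaining distinct values take the next consecutive integers.
Batch Y values → pooled ranks: 17→3, 27→2, 11→5
Mean rank = (3 + 2 + 5) / 3 = 3.33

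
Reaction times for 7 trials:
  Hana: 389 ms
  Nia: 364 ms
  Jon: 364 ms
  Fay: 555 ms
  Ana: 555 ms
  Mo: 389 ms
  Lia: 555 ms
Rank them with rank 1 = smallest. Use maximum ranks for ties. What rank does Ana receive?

Sorted (ascending): 364, 364, 389, 389, 555, 555, 555
The 2 values of 364 occupy positions 1–2 → each gets rank 2.
The 2 values of 389 occupy positions 3–4 → each gets rank 4.
The 3 values of 555 occupy positions 5–7 → each gets rank 7.
Ana has value 555 ms → rank 7.

7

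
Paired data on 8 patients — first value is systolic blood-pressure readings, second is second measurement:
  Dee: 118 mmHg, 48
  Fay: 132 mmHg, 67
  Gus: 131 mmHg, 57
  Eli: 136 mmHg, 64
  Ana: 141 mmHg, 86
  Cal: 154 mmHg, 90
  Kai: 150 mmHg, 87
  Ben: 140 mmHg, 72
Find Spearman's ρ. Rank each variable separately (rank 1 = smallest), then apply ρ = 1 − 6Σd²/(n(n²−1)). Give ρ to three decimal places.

0.976

Ranks of variable 1: 1, 3, 2, 4, 6, 8, 7, 5
Ranks of variable 2: 1, 4, 2, 3, 6, 8, 7, 5
d = r₁ − r₂: 0, -1, 0, 1, 0, 0, 0, 0
d²: 0, 1, 0, 1, 0, 0, 0, 0; Σd² = 2
ρ = 1 − 6·2/(8·63) = 1 − 12/504 = 0.976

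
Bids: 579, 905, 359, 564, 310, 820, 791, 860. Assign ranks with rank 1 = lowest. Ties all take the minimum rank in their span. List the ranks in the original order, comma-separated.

4, 8, 2, 3, 1, 6, 5, 7

Sorted (ascending): 310, 359, 564, 579, 791, 820, 860, 905
No ties — each value takes its position as its rank.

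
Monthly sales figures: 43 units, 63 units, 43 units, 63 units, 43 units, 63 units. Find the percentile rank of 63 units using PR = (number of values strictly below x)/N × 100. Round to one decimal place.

N = 6.
Strictly below 63: 3. Equal to 63: 3.
PR = 3/6 × 100 = 50.0

50.0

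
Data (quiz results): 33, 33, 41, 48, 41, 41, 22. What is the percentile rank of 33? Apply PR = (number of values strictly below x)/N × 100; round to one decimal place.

14.3

N = 7.
Strictly below 33: 1. Equal to 33: 2.
PR = 1/7 × 100 = 14.3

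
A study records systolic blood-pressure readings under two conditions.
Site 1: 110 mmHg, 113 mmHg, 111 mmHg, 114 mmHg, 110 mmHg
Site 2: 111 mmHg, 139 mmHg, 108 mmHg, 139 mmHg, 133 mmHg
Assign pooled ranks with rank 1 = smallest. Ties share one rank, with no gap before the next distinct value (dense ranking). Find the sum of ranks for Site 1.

Sorted (ascending): 108, 110, 110, 111, 111, 113, 114, 133, 139, 139
The 2 values of 110 share dense rank 2.
The 2 values of 111 share dense rank 3.
The 2 values of 139 share dense rank 7.
Remaining distinct values take the next consecutive integers.
Site 1 values → pooled ranks: 110→2, 113→4, 111→3, 114→5, 110→2
Rank sum = 2 + 4 + 3 + 5 + 2 = 16

16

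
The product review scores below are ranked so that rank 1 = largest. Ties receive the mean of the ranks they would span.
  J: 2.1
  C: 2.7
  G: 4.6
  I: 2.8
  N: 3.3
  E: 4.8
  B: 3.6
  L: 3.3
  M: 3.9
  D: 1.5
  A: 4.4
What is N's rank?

Sorted (descending): 4.8, 4.6, 4.4, 3.9, 3.6, 3.3, 3.3, 2.8, 2.7, 2.1, 1.5
The 2 values of 3.3 occupy positions 6–7 → average rank (6+7)/2 = 6.5.
N has value 3.3 → rank 6.5.

6.5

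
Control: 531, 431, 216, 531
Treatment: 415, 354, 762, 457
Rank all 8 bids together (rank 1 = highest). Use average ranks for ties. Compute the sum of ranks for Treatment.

Sorted (descending): 762, 531, 531, 457, 431, 415, 354, 216
The 2 values of 531 occupy positions 2–3 → average rank (2+3)/2 = 2.5.
Treatment values → pooled ranks: 415→6, 354→7, 762→1, 457→4
Rank sum = 6 + 7 + 1 + 4 = 18

18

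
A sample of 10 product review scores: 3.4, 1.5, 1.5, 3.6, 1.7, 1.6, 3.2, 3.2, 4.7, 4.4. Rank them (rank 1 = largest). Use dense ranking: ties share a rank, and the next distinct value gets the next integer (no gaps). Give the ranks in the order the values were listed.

Sorted (descending): 4.7, 4.4, 3.6, 3.4, 3.2, 3.2, 1.7, 1.6, 1.5, 1.5
The 2 values of 3.2 share dense rank 5.
The 2 values of 1.5 share dense rank 8.
Remaining distinct values take the next consecutive integers.

4, 8, 8, 3, 6, 7, 5, 5, 1, 2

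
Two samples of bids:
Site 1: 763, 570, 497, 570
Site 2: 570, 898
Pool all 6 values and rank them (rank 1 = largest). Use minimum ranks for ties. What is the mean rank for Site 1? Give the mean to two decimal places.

Sorted (descending): 898, 763, 570, 570, 570, 497
The 3 values of 570 occupy positions 3–5 → each gets rank 3.
Site 1 values → pooled ranks: 763→2, 570→3, 497→6, 570→3
Mean rank = (2 + 3 + 6 + 3) / 4 = 3.50

3.50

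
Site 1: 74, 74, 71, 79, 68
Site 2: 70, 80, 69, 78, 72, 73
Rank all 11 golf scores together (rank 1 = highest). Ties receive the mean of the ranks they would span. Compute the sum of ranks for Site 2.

Sorted (descending): 80, 79, 78, 74, 74, 73, 72, 71, 70, 69, 68
The 2 values of 74 occupy positions 4–5 → average rank (4+5)/2 = 4.5.
Site 2 values → pooled ranks: 70→9, 80→1, 69→10, 78→3, 72→7, 73→6
Rank sum = 9 + 1 + 10 + 3 + 7 + 6 = 36

36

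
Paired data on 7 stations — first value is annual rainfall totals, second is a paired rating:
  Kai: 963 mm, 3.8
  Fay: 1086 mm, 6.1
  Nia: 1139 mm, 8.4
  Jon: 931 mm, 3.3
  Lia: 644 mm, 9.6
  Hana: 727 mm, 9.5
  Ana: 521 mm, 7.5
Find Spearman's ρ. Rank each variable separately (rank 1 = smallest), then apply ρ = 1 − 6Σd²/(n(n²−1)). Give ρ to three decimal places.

-0.321

Ranks of variable 1: 5, 6, 7, 4, 2, 3, 1
Ranks of variable 2: 2, 3, 5, 1, 7, 6, 4
d = r₁ − r₂: 3, 3, 2, 3, -5, -3, -3
d²: 9, 9, 4, 9, 25, 9, 9; Σd² = 74
ρ = 1 − 6·74/(7·48) = 1 − 444/336 = -0.321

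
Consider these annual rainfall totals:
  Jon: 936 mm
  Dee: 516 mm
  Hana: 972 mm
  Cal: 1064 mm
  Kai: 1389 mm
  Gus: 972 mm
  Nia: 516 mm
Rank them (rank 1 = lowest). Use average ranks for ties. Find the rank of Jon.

Sorted (ascending): 516, 516, 936, 972, 972, 1064, 1389
The 2 values of 516 occupy positions 1–2 → average rank (1+2)/2 = 1.5.
The 2 values of 972 occupy positions 4–5 → average rank (4+5)/2 = 4.5.
Jon has value 936 mm → rank 3.

3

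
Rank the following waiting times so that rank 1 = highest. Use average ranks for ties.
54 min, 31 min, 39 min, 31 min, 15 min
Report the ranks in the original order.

1, 3.5, 2, 3.5, 5

Sorted (descending): 54, 39, 31, 31, 15
The 2 values of 31 occupy positions 3–4 → average rank (3+4)/2 = 3.5.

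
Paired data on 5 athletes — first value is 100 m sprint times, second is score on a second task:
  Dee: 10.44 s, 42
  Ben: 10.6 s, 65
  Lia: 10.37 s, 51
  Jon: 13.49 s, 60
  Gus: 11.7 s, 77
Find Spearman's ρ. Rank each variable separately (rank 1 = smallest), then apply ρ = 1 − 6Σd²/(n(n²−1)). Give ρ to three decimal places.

0.600

Ranks of variable 1: 2, 3, 1, 5, 4
Ranks of variable 2: 1, 4, 2, 3, 5
d = r₁ − r₂: 1, -1, -1, 2, -1
d²: 1, 1, 1, 4, 1; Σd² = 8
ρ = 1 − 6·8/(5·24) = 1 − 48/120 = 0.600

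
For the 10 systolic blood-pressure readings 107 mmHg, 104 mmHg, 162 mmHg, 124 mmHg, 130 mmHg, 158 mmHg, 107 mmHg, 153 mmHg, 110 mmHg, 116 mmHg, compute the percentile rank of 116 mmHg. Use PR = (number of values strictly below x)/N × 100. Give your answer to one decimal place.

40.0

N = 10.
Strictly below 116: 4. Equal to 116: 1.
PR = 4/10 × 100 = 40.0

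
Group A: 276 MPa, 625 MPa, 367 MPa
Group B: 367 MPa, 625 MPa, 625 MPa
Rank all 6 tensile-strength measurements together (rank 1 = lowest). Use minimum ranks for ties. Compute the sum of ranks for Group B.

10

Sorted (ascending): 276, 367, 367, 625, 625, 625
The 2 values of 367 occupy positions 2–3 → each gets rank 2.
The 3 values of 625 occupy positions 4–6 → each gets rank 4.
Group B values → pooled ranks: 367→2, 625→4, 625→4
Rank sum = 2 + 4 + 4 = 10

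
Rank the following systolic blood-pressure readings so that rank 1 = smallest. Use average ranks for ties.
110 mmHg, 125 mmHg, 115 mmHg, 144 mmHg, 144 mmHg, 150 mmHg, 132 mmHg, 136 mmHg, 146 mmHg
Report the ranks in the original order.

Sorted (ascending): 110, 115, 125, 132, 136, 144, 144, 146, 150
The 2 values of 144 occupy positions 6–7 → average rank (6+7)/2 = 6.5.

1, 3, 2, 6.5, 6.5, 9, 4, 5, 8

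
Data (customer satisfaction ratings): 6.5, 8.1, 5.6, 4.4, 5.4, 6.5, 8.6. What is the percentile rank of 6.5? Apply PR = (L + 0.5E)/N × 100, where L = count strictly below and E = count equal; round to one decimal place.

N = 7.
Strictly below 6.5: 3. Equal to 6.5: 2.
PR = (3 + 0.5·2)/7 × 100 = 57.1

57.1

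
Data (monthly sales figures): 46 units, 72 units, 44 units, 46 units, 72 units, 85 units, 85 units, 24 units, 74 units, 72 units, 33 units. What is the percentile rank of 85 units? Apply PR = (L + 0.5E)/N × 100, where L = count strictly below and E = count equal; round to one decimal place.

N = 11.
Strictly below 85: 9. Equal to 85: 2.
PR = (9 + 0.5·2)/11 × 100 = 90.9

90.9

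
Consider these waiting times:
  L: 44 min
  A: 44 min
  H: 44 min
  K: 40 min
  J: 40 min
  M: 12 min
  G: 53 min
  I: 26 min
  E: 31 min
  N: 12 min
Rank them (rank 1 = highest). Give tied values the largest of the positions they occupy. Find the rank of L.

4

Sorted (descending): 53, 44, 44, 44, 40, 40, 31, 26, 12, 12
The 3 values of 44 occupy positions 2–4 → each gets rank 4.
The 2 values of 40 occupy positions 5–6 → each gets rank 6.
The 2 values of 12 occupy positions 9–10 → each gets rank 10.
L has value 44 min → rank 4.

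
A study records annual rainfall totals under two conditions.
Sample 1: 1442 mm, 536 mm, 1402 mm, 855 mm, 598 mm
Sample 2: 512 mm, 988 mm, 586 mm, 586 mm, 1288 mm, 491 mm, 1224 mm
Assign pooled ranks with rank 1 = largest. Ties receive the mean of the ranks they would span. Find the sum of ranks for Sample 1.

Sorted (descending): 1442, 1402, 1288, 1224, 988, 855, 598, 586, 586, 536, 512, 491
The 2 values of 586 occupy positions 8–9 → average rank (8+9)/2 = 8.5.
Sample 1 values → pooled ranks: 1442→1, 536→10, 1402→2, 855→6, 598→7
Rank sum = 1 + 10 + 2 + 6 + 7 = 26

26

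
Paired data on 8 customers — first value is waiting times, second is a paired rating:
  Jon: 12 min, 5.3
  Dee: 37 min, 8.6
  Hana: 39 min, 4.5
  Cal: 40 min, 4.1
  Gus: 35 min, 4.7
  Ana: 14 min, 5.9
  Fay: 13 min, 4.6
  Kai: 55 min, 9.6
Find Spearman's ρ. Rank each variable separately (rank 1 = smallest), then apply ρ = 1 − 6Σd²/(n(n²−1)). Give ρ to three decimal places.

0.024

Ranks of variable 1: 1, 5, 6, 7, 4, 3, 2, 8
Ranks of variable 2: 5, 7, 2, 1, 4, 6, 3, 8
d = r₁ − r₂: -4, -2, 4, 6, 0, -3, -1, 0
d²: 16, 4, 16, 36, 0, 9, 1, 0; Σd² = 82
ρ = 1 − 6·82/(8·63) = 1 − 492/504 = 0.024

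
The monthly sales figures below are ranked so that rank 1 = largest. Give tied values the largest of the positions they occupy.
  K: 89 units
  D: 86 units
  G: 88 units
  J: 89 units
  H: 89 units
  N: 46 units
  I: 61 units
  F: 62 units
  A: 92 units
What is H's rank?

Sorted (descending): 92, 89, 89, 89, 88, 86, 62, 61, 46
The 3 values of 89 occupy positions 2–4 → each gets rank 4.
H has value 89 units → rank 4.

4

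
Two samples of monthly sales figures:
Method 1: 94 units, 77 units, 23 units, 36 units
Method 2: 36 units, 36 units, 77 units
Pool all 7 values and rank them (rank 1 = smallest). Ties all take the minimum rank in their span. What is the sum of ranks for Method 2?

Sorted (ascending): 23, 36, 36, 36, 77, 77, 94
The 3 values of 36 occupy positions 2–4 → each gets rank 2.
The 2 values of 77 occupy positions 5–6 → each gets rank 5.
Method 2 values → pooled ranks: 36→2, 36→2, 77→5
Rank sum = 2 + 2 + 5 = 9

9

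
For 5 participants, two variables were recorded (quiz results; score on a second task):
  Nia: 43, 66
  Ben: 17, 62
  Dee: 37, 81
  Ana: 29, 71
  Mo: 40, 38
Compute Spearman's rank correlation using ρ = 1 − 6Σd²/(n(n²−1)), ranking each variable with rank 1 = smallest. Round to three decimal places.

Ranks of variable 1: 5, 1, 3, 2, 4
Ranks of variable 2: 3, 2, 5, 4, 1
d = r₁ − r₂: 2, -1, -2, -2, 3
d²: 4, 1, 4, 4, 9; Σd² = 22
ρ = 1 − 6·22/(5·24) = 1 − 132/120 = -0.100

-0.100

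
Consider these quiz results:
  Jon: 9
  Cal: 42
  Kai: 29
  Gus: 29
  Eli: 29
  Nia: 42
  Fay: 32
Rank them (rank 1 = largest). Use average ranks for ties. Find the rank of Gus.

5

Sorted (descending): 42, 42, 32, 29, 29, 29, 9
The 2 values of 42 occupy positions 1–2 → average rank (1+2)/2 = 1.5.
The 3 values of 29 occupy positions 4–6 → average rank 5.
Gus has value 29 → rank 5.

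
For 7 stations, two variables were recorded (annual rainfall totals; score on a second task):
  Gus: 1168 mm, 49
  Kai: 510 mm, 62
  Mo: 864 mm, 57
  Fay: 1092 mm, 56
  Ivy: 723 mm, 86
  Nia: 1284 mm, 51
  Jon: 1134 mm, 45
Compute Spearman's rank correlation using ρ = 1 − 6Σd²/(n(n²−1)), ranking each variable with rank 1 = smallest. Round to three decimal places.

-0.821

Ranks of variable 1: 6, 1, 3, 4, 2, 7, 5
Ranks of variable 2: 2, 6, 5, 4, 7, 3, 1
d = r₁ − r₂: 4, -5, -2, 0, -5, 4, 4
d²: 16, 25, 4, 0, 25, 16, 16; Σd² = 102
ρ = 1 − 6·102/(7·48) = 1 − 612/336 = -0.821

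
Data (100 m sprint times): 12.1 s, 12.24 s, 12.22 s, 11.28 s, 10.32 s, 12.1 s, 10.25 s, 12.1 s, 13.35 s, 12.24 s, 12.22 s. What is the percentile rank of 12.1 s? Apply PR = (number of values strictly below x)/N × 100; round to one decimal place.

N = 11.
Strictly below 12.1: 3. Equal to 12.1: 3.
PR = 3/11 × 100 = 27.3

27.3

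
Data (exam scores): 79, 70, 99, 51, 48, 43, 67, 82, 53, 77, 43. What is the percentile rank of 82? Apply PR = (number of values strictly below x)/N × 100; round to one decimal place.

N = 11.
Strictly below 82: 9. Equal to 82: 1.
PR = 9/11 × 100 = 81.8

81.8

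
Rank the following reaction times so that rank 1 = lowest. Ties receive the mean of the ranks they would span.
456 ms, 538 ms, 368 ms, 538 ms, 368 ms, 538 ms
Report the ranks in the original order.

3, 5, 1.5, 5, 1.5, 5

Sorted (ascending): 368, 368, 456, 538, 538, 538
The 2 values of 368 occupy positions 1–2 → average rank (1+2)/2 = 1.5.
The 3 values of 538 occupy positions 4–6 → average rank 5.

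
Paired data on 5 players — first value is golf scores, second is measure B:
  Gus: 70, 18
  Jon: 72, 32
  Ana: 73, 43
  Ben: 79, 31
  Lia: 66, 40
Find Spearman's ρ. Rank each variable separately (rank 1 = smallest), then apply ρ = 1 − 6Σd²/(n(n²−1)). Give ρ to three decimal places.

Ranks of variable 1: 2, 3, 4, 5, 1
Ranks of variable 2: 1, 3, 5, 2, 4
d = r₁ − r₂: 1, 0, -1, 3, -3
d²: 1, 0, 1, 9, 9; Σd² = 20
ρ = 1 − 6·20/(5·24) = 1 − 120/120 = 0.000

0.000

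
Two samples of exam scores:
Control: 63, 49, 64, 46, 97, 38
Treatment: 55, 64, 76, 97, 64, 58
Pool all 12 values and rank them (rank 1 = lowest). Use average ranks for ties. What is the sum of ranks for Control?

31.5

Sorted (ascending): 38, 46, 49, 55, 58, 63, 64, 64, 64, 76, 97, 97
The 3 values of 64 occupy positions 7–9 → average rank 8.
The 2 values of 97 occupy positions 11–12 → average rank (11+12)/2 = 11.5.
Control values → pooled ranks: 63→6, 49→3, 64→8, 46→2, 97→11.5, 38→1
Rank sum = 6 + 3 + 8 + 2 + 11.5 + 1 = 31.5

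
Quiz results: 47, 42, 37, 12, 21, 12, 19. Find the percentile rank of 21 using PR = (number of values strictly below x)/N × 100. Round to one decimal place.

N = 7.
Strictly below 21: 3. Equal to 21: 1.
PR = 3/7 × 100 = 42.9

42.9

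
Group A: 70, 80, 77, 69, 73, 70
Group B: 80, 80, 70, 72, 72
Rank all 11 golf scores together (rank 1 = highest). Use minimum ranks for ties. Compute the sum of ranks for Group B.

22

Sorted (descending): 80, 80, 80, 77, 73, 72, 72, 70, 70, 70, 69
The 3 values of 80 occupy positions 1–3 → each gets rank 1.
The 2 values of 72 occupy positions 6–7 → each gets rank 6.
The 3 values of 70 occupy positions 8–10 → each gets rank 8.
Group B values → pooled ranks: 80→1, 80→1, 70→8, 72→6, 72→6
Rank sum = 1 + 1 + 8 + 6 + 6 = 22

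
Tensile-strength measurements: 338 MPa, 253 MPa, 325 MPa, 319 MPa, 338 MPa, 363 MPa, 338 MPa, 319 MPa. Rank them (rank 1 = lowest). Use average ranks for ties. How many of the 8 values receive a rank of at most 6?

Sorted (ascending): 253, 319, 319, 325, 338, 338, 338, 363
The 2 values of 319 occupy positions 2–3 → average rank (2+3)/2 = 2.5.
The 3 values of 338 occupy positions 5–7 → average rank 6.
Ranks ≤ 6: {1, 2.5, 2.5, 4, 6, 6, 6} → 7 values.

7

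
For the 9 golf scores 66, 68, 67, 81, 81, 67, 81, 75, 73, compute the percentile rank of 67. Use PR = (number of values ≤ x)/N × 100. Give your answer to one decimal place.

33.3

N = 9.
Strictly below 67: 1. Equal to 67: 2.
PR = 3/9 × 100 = 33.3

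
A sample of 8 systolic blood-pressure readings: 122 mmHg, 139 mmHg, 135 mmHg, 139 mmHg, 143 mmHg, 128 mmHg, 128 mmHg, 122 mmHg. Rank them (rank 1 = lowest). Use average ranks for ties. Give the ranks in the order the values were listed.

Sorted (ascending): 122, 122, 128, 128, 135, 139, 139, 143
The 2 values of 122 occupy positions 1–2 → average rank (1+2)/2 = 1.5.
The 2 values of 128 occupy positions 3–4 → average rank (3+4)/2 = 3.5.
The 2 values of 139 occupy positions 6–7 → average rank (6+7)/2 = 6.5.

1.5, 6.5, 5, 6.5, 8, 3.5, 3.5, 1.5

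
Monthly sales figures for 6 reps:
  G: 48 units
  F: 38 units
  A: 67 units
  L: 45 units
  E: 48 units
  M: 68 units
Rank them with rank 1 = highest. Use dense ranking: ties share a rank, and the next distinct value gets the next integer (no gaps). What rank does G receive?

Sorted (descending): 68, 67, 48, 48, 45, 38
The 2 values of 48 share dense rank 3.
Remaining distinct values take the next consecutive integers.
G has value 48 units → rank 3.

3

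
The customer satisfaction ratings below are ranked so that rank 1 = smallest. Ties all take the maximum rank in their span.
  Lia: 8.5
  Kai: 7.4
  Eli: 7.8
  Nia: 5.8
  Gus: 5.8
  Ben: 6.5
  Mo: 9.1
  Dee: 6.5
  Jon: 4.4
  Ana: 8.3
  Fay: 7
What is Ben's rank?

Sorted (ascending): 4.4, 5.8, 5.8, 6.5, 6.5, 7, 7.4, 7.8, 8.3, 8.5, 9.1
The 2 values of 5.8 occupy positions 2–3 → each gets rank 3.
The 2 values of 6.5 occupy positions 4–5 → each gets rank 5.
Ben has value 6.5 → rank 5.

5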